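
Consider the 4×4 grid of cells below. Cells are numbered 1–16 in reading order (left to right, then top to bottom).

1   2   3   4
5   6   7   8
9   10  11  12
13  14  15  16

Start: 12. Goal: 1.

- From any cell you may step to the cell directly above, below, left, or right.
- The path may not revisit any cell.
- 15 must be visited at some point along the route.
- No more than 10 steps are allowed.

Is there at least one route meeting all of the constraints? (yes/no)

yes

One route that works: 12 → 16 → 15 → 11 → 7 → 3 → 2 → 1.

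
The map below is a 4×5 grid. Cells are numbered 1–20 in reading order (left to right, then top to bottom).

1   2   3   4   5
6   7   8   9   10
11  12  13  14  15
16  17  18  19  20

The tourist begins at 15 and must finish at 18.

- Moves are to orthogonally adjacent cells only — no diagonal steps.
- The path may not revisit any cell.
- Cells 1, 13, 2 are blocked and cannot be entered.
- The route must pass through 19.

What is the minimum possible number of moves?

Any route passes through 19 somewhere between 15 and 18. Summing Manhattan distances along the two legs (15 → 19 → 18) gives a lower bound of 2 + 1 = 3 moves.
A route of 3 moves achieves this: 15 → 20 → 19 → 18.
Since 3 matches the lower bound, it is optimal.

3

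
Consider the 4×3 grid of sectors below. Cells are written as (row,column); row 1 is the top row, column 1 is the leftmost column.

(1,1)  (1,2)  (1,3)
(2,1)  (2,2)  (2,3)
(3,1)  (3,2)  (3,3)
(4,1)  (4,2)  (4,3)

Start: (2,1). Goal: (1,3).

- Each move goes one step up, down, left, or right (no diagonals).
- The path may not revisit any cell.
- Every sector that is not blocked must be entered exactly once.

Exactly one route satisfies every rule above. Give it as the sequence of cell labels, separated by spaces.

Need to visit all 12 open cells exactly once, starting at (2,1) and ending at (1,3).
Cell (1,1) has only two open neighbours ((2,1) and (1,2)), so the path must pass straight through it: one of those is the cell it's entered from and the other is where it exits.
Route from (2,1): up to (1,1), right to (1,2), 2× down (reaching (3,2)), left to (3,1), down to (4,1), 2× right (reaching (4,3)), 3× up (reaching (1,3)) — 11 moves in all.
Check: all 12 open cells covered.

(2,1) (1,1) (1,2) (2,2) (3,2) (3,1) (4,1) (4,2) (4,3) (3,3) (2,3) (1,3)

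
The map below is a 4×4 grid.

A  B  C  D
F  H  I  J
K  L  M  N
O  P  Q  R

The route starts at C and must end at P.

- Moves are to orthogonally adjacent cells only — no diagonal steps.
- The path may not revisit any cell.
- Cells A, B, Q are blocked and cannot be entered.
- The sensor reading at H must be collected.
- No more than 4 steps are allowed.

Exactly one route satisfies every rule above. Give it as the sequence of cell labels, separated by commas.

C, I, H, L, P

The budget equals the shortest possible length, so every move has to be on a shortest route through the required cells.
Route from C: down 1 to I, left 1 to H, down 2 to P — 4 moves in all.
Check: all required cells visited; 4 ≤ 4 moves.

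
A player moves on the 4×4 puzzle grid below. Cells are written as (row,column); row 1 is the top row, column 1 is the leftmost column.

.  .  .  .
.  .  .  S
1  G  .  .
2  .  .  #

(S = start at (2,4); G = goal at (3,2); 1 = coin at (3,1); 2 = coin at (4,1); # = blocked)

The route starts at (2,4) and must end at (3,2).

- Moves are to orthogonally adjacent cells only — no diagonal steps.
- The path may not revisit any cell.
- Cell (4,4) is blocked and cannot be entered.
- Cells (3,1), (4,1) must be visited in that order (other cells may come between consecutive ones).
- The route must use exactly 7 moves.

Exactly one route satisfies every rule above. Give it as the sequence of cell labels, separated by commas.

The waypoints must appear in the order (3,1), (4,1), with no cell reused.
Route from (2,4): left 3 to (2,1), down 2 to (4,1), right 1 to (4,2), up 1 to (3,2) — 7 moves in all.
Check: order respected (1 at step 4, 2 at step 5); 7 moves as required.

(2,4), (2,3), (2,2), (2,1), (3,1), (4,1), (4,2), (3,2)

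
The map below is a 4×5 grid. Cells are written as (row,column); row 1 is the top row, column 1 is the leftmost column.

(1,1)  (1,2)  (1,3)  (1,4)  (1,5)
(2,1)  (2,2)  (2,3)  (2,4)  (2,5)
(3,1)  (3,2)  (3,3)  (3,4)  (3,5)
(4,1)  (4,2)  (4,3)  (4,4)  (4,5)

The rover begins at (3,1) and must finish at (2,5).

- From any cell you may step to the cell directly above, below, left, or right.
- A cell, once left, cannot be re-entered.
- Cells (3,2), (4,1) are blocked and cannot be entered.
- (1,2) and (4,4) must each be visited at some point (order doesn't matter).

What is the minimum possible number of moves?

11

Any route passes through (1,2) and (4,4) in some order between (3,1) and (2,5). Summing Manhattan distances along each leg and taking the cheapest ordering ((3,1) → (1,2) → (4,4) → (2,5)) gives a lower bound of 3 + 5 + 3 = 11 moves.
A route of 11 moves achieves this: (3,1) → (2,1) → (1,1) → (1,2) → (2,2) → (2,3) → (3,3) → (4,3) → (4,4) → (3,4) → (2,4) → (2,5).
Since 11 matches the lower bound, it is optimal.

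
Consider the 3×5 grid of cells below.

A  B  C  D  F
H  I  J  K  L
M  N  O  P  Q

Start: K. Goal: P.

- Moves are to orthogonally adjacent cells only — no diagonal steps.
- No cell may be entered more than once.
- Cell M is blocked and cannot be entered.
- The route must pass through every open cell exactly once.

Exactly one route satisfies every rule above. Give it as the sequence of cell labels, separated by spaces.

K J O N I H A B C D F L Q P

Need to visit all 14 open cells exactly once, starting at K and ending at P.
Route from K: left 1 to J, down 1 to O, left 1 to N, up 1 to I, left 1 to H, up 1 to A, right 4 to F, down 2 to Q, left 1 to P — 13 moves in all.
Check: all 14 open cells covered.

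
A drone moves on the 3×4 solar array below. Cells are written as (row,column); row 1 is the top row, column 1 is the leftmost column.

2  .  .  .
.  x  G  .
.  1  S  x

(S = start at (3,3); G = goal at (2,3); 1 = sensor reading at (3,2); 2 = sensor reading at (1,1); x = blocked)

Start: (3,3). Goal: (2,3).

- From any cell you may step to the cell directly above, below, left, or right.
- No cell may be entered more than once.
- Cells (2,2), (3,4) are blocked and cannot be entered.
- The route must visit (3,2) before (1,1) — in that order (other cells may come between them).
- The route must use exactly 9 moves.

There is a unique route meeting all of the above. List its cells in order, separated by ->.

(3,3) -> (3,2) -> (3,1) -> (2,1) -> (1,1) -> (1,2) -> (1,3) -> (1,4) -> (2,4) -> (2,3)

The waypoints must appear in the order (3,2), (1,1), with no cell reused.
Route from (3,3): 2× left (reaching (3,1)), 2× up (reaching (1,1)), 3× right (reaching (1,4)), down to (2,4), left to (2,3) — 9 moves in all.
Check: order respected (1 at step 1, 2 at step 4); 9 moves as required.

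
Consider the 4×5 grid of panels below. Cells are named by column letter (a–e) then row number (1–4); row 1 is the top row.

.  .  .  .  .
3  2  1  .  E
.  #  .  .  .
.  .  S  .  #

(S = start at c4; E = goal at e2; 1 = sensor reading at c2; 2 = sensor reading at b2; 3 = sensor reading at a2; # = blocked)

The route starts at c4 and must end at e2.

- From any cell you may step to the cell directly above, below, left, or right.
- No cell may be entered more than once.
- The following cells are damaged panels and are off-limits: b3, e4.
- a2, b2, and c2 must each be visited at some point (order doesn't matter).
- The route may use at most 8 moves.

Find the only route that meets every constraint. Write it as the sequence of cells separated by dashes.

c4 - b4 - a4 - a3 - a2 - b2 - c2 - d2 - e2

The 8-move cap with required stops at a2, b2, c2 leaves no slack for detours.
Route from c4: 2× left (reaching a4), 2× up (reaching a2), 4× right (reaching e2) — 8 moves in all.
Check: all required cells visited; 8 ≤ 8 moves.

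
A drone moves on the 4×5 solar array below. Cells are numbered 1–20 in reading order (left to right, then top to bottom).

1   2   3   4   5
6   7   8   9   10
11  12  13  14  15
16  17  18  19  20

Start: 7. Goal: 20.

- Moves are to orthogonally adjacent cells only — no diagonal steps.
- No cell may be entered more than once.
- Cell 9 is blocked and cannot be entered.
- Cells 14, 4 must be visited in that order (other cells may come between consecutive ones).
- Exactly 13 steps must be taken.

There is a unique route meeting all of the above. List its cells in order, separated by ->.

The waypoints must appear in the order 14, 4, with no cell reused.
Route from 7: down 2 to 17, right 2 to 19, up 1 to 14, left 1 to 13, up 2 to 3, right 2 to 5, down 3 to 20 — 13 moves in all.
Check: order respected (14 at step 5, 4 at step 9); 13 moves as required.

7 -> 12 -> 17 -> 18 -> 19 -> 14 -> 13 -> 8 -> 3 -> 4 -> 5 -> 10 -> 15 -> 20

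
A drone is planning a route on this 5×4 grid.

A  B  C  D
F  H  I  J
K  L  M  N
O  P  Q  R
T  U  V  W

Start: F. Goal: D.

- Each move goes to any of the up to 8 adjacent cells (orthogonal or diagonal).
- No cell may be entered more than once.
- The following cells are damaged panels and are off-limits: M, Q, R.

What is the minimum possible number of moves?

3

With diagonal moves allowed, the Chebyshev distance max(|Δrow|,|Δcol|) from F to D is 3, so at least 3 moves are needed.
A route of 3 moves achieves this: F → B → C → D.
Since 3 matches the lower bound, it is optimal.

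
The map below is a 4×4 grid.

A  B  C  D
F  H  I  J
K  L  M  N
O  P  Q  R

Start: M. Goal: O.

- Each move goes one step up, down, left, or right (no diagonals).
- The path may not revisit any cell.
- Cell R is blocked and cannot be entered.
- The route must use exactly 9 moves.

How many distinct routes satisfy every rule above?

24

Need simple routes of exactly 9 moves from M to O (Manhattan distance 3, so 3 moves are spent on a detour and 3 undoing it).
Branch systematically from the start, pruning whenever the remaining move budget drops below the Manhattan distance to O or differs from it in parity. Grouping the completions by first move — via I: 9; via Q: 1; via L: 1; via N: 13 — and summing: 9 + 1 + 1 + 13 = 24.
That gives 24 routes.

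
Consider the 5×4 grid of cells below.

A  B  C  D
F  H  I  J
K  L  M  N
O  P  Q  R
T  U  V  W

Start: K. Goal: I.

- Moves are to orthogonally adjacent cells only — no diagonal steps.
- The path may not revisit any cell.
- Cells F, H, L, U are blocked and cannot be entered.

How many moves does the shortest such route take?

5

The Manhattan distance from K to I is |3−2| + |1−3| = 3, so at least 3 moves are needed.
That bound ignores the blocked cells. Measuring each leg by the fewest moves that actually steer around them (K→I: 5) raises the lower bound to 5.
A route of 5 moves exists: K → O → P → Q → M → I.
Since 5 matches that lower bound, it is optimal.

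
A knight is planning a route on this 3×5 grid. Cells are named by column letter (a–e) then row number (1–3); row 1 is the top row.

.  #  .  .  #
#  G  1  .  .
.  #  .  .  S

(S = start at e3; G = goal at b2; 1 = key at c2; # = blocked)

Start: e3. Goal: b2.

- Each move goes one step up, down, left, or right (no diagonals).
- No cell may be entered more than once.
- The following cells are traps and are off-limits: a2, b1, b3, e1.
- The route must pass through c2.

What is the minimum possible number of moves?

Any route passes through c2 somewhere between e3 and b2. Summing Manhattan distances along the two legs (e3 → c2 → b2) gives a lower bound of 3 + 1 = 4 moves.
A route of 4 moves achieves this: e3 → e2 → d2 → c2 → b2.
Since 4 matches the lower bound, it is optimal.

4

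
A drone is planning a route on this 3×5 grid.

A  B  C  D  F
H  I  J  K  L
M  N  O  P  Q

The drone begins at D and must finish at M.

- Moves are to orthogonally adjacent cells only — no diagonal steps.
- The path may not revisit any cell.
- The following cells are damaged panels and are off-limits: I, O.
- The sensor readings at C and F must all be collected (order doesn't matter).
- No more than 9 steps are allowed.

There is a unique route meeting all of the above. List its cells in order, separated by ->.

Any route must reach C and F and still end at M within 9 moves, so the order of the required stops is forced.
Route from D: right 1 to F, down 1 to L, left 2 to J, up 1 to C, left 2 to A, down 2 to M — 9 moves in all.
Check: all required cells visited; 9 ≤ 9 moves.

D -> F -> L -> K -> J -> C -> B -> A -> H -> M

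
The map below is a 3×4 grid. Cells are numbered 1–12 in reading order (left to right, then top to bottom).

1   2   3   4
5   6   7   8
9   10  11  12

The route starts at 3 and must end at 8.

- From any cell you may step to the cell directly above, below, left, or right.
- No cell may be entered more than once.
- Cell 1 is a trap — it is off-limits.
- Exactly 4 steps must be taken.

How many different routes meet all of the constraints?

Need simple routes of exactly 4 moves from 3 to 8 (Manhattan distance 2, so 1 moves are spent on a detour and 1 undoing it).
Enumerating: 3 7 11 12 8 | 3 2 6 7 8.
That gives 2 routes.

2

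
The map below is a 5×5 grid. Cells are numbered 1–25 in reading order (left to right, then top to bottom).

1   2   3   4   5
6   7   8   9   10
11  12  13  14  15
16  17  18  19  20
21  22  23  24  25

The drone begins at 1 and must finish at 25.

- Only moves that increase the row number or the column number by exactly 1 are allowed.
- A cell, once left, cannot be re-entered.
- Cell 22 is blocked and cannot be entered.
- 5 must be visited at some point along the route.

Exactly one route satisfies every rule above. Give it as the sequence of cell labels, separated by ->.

1 -> 2 -> 3 -> 4 -> 5 -> 10 -> 15 -> 20 -> 25

Moves only go right or down, so the column and row indices never decrease.
Route from 1: 4× right (reaching 5), 4× down (reaching 25) — 8 moves in all.
Check: all required cells visited.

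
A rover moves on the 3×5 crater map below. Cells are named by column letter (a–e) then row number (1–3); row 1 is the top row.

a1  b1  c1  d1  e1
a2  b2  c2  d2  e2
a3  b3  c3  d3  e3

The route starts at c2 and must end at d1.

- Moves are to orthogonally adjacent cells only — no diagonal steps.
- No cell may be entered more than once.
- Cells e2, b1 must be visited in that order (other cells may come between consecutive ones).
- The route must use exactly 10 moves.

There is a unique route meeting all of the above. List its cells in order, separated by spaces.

c2 d2 e2 e3 d3 c3 b3 b2 b1 c1 d1

The waypoints must appear in the order e2, b1, with no cell reused.
Route from c2: right 2 to e2, down 1 to e3, left 3 to b3, up 2 to b1, right 2 to d1 — 10 moves in all.
Check: order respected (e2 at step 2, b1 at step 8); 10 moves as required.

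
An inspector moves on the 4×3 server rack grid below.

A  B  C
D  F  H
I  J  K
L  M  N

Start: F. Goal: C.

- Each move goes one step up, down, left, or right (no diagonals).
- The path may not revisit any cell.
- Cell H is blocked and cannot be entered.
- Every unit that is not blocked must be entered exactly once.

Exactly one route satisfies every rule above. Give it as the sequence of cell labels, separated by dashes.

F - J - K - N - M - L - I - D - A - B - C

Need to visit all 11 open cells exactly once, starting at F and ending at C.
Cell L has only two open neighbours (I and M), so the path must pass straight through it: one of those is the cell it's entered from and the other is where it exits.
Route from F: down to J, right to K, down to N, 2× left (reaching L), 3× up (reaching A), 2× right (reaching C) — 10 moves in all.
Check: all 11 open cells covered.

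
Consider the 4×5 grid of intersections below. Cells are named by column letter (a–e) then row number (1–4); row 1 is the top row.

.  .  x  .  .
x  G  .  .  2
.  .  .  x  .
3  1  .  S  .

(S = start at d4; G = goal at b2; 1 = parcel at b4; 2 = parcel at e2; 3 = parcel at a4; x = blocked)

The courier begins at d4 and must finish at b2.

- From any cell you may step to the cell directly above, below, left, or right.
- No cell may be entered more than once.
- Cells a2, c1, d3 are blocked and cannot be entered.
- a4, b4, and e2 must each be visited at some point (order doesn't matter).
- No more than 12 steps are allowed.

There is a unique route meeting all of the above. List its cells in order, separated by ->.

Any route must reach a4, b4, and e2 and still end at b2 within 12 moves, so the order of the required stops is forced.
Route from d4: right 1 to e4, up 2 to e2, left 2 to c2, down 2 to c4, left 2 to a4, up 1 to a3, right 1 to b3, up 1 to b2 — 12 moves in all.
Check: all required cells visited; 12 ≤ 12 moves.

d4 -> e4 -> e3 -> e2 -> d2 -> c2 -> c3 -> c4 -> b4 -> a4 -> a3 -> b3 -> b2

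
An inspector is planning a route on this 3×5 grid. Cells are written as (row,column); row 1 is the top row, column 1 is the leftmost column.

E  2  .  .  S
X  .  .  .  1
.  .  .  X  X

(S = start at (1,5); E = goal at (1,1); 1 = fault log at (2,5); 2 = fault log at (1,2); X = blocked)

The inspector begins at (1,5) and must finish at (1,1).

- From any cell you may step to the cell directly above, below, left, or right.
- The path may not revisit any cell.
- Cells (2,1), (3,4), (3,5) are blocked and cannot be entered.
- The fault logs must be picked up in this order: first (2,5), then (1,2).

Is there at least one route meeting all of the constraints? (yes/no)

yes

One route that works: (1,5) → (2,5) → (2,4) → (1,4) → (1,3) → (1,2) → (1,1).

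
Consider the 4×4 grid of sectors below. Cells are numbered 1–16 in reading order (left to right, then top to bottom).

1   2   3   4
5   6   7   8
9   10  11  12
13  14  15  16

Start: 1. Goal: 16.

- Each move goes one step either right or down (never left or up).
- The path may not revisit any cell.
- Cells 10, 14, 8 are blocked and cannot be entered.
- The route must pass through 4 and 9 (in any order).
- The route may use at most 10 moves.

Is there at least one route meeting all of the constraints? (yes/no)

9 is below but to the left of 4: going 4 → 9 would need a leftward move and 9 → 4 an upward move, so no right/down-only route can visit both required cells.

no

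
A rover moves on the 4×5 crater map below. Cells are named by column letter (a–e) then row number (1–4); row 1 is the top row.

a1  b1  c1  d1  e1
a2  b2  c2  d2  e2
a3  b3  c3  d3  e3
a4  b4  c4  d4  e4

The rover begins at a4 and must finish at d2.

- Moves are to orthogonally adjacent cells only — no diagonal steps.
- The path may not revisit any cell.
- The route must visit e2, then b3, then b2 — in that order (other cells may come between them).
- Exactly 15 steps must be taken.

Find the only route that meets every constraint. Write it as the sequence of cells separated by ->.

The waypoints must appear in the order e2, b3, b2, with no cell reused.
Route from a4: up 3 to a1, right 4 to e1, down 2 to e3, left 3 to b3, up 1 to b2, right 2 to d2 — 15 moves in all.
Check: order respected (e2 at step 8, b3 at step 12, b2 at step 13); 15 moves as required.

a4 -> a3 -> a2 -> a1 -> b1 -> c1 -> d1 -> e1 -> e2 -> e3 -> d3 -> c3 -> b3 -> b2 -> c2 -> d2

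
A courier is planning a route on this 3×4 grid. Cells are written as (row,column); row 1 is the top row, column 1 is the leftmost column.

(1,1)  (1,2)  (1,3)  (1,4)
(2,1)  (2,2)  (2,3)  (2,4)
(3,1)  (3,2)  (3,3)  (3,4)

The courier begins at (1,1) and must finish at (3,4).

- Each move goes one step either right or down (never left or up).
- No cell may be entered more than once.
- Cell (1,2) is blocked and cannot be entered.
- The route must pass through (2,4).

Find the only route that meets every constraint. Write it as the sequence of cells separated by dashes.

(1,1) - (2,1) - (2,2) - (2,3) - (2,4) - (3,4)

Moves only go right or down, so the column and row indices never decrease.
Route from (1,1): down to (2,1), 3× right (reaching (2,4)), down to (3,4) — 5 moves in all.
Check: all required cells visited.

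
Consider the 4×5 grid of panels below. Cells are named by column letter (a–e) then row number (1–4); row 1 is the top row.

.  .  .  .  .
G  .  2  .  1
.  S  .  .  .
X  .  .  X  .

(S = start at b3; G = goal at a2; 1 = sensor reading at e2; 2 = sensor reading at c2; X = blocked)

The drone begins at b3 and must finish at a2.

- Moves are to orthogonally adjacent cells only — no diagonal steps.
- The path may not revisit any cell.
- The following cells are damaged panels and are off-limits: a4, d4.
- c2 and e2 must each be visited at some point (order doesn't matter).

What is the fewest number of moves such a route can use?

8

Any route passes through c2 and e2 in some order between b3 and a2. Summing Manhattan distances along each leg and taking the cheapest ordering (b3 → e2 → c2 → a2) gives a lower bound of 4 + 2 + 2 = 8 moves.
A route of 8 moves achieves this: b3 → c3 → d3 → e3 → e2 → d2 → c2 → b2 → a2.
Since 8 matches the lower bound, it is optimal.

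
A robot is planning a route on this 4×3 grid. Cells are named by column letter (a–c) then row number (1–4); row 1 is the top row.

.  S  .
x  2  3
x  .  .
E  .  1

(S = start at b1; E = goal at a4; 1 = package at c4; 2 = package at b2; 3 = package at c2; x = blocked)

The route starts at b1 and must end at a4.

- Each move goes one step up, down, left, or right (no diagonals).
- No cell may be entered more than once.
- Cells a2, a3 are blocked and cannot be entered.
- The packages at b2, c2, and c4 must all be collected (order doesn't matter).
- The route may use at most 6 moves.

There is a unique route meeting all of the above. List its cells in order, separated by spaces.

b1 b2 c2 c3 c4 b4 a4

Any route must reach b2, c2, and c4 and still end at a4 within 6 moves, so the order of the required stops is forced.
Route from b1: down 1 to b2, right 1 to c2, down 2 to c4, left 2 to a4 — 6 moves in all.
Check: all required cells visited; 6 ≤ 6 moves.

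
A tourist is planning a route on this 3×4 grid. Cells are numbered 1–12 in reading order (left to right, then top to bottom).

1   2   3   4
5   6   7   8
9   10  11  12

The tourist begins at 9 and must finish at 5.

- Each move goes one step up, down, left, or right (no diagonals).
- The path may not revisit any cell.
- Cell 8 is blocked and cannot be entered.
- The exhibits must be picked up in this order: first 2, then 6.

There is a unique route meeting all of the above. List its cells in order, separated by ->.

The waypoints must appear in the order 2, 6, with no cell reused.
Route from 9: 2× right (reaching 11), 2× up (reaching 3), left to 2, down to 6, left to 5 — 7 moves in all.
Check: order respected (2 at step 5, 6 at step 6).

9 -> 10 -> 11 -> 7 -> 3 -> 2 -> 6 -> 5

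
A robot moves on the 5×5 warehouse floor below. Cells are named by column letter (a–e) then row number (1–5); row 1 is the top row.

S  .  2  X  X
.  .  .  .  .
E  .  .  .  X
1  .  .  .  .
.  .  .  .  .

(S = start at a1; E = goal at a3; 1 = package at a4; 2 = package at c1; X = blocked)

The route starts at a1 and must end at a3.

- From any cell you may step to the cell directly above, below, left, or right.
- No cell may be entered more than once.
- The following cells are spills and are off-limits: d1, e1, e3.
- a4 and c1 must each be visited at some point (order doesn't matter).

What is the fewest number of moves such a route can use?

Any route passes through a4 and c1 in some order between a1 and a3. Summing Manhattan distances along each leg and taking the cheapest ordering (a1 → c1 → a4 → a3) gives a lower bound of 2 + 5 + 1 = 8 moves.
A route of 8 moves achieves this: a1 → b1 → c1 → c2 → c3 → c4 → b4 → a4 → a3.
Since 8 matches the lower bound, it is optimal.

8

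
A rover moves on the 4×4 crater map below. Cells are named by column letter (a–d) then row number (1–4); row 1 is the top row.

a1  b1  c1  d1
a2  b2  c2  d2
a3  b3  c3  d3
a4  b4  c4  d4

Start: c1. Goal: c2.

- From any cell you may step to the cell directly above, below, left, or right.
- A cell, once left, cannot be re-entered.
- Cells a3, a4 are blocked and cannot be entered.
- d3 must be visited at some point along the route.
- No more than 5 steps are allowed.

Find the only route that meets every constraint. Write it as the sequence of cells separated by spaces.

c1 d1 d2 d3 c3 c2

Any route must reach d3 and still end at c2 within 5 moves, so the order of the required stops is forced.
Route from c1: right 1 to d1, down 2 to d3, left 1 to c3, up 1 to c2 — 5 moves in all.
Check: all required cells visited; 5 ≤ 5 moves.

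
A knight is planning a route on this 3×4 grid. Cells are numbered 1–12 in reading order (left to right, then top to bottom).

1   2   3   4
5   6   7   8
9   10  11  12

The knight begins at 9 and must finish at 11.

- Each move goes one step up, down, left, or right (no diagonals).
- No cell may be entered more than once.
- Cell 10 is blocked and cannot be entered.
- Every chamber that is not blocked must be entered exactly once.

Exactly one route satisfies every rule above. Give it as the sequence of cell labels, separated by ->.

Need to visit all 11 open cells exactly once, starting at 9 and ending at 11.
Cell 4 has only two open neighbours (8 and 3), so the path must pass straight through it: one of those is the cell it's entered from and the other is where it exits.
Route from 9: up 2 to 1, right 1 to 2, down 1 to 6, right 1 to 7, up 1 to 3, right 1 to 4, down 2 to 12, left 1 to 11 — 10 moves in all.
Check: all 11 open cells covered.

9 -> 5 -> 1 -> 2 -> 6 -> 7 -> 3 -> 4 -> 8 -> 12 -> 11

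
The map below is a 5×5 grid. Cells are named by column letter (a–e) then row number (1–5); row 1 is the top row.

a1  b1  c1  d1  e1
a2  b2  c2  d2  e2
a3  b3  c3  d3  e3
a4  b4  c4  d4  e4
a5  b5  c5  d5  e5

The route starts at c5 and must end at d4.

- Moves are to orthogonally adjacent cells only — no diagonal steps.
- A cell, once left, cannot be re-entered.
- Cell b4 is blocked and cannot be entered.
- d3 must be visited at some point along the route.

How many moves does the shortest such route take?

4

Any route passes through d3 somewhere between c5 and d4. Summing Manhattan distances along the two legs (c5 → d3 → d4) gives a lower bound of 3 + 1 = 4 moves.
A route of 4 moves achieves this: c5 → c4 → c3 → d3 → d4.
Since 4 matches the lower bound, it is optimal.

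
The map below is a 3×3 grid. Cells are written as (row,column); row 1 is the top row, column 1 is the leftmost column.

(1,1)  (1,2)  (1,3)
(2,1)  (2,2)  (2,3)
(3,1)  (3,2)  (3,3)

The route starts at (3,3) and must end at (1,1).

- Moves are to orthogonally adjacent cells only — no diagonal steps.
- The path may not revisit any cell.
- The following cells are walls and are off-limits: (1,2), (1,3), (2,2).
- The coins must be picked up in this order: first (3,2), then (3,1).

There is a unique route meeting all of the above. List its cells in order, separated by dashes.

The waypoints must appear in the order (3,2), (3,1), with no cell reused.
Route from (3,3): 2× left (reaching (3,1)), 2× up (reaching (1,1)) — 4 moves in all.
Check: order respected ((3,2) at step 1, (3,1) at step 2).

(3,3) - (3,2) - (3,1) - (2,1) - (1,1)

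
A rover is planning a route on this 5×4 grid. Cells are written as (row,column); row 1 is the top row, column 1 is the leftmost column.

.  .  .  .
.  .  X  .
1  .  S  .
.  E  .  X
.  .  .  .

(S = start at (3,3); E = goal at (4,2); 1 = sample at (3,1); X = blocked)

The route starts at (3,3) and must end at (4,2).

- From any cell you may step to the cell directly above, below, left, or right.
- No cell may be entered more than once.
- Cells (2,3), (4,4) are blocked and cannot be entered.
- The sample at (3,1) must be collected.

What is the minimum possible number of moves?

4

Any route passes through (3,1) somewhere between (3,3) and (4,2). Summing Manhattan distances along the two legs ((3,3) → (3,1) → (4,2)) gives a lower bound of 2 + 2 = 4 moves.
A route of 4 moves achieves this: (3,3) → (3,2) → (3,1) → (4,1) → (4,2).
Since 4 matches the lower bound, it is optimal.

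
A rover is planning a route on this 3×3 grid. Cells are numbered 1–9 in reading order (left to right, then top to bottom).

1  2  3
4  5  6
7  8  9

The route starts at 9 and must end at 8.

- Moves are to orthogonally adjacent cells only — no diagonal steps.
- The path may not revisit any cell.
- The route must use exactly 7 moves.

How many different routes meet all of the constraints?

4

Need simple routes of exactly 7 moves from 9 to 8 (Manhattan distance 1, so 3 moves are spent on a detour and 3 undoing it).
Enumerating: 9 6 3 2 5 4 7 8 | 9 6 3 2 1 4 7 8 | 9 6 3 2 1 4 5 8 | 9 6 5 2 1 4 7 8.
That gives 4 routes.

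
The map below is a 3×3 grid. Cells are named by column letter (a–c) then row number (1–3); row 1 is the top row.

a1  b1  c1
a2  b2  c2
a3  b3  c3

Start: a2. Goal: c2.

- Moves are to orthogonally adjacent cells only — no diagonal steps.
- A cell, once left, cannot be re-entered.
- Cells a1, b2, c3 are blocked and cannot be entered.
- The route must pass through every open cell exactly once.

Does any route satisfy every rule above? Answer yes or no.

Cell b1 has only one open neighbour but is neither the start nor the goal, so a Hamiltonian route would have to both enter and leave it through the same neighbour — impossible without revisiting.

no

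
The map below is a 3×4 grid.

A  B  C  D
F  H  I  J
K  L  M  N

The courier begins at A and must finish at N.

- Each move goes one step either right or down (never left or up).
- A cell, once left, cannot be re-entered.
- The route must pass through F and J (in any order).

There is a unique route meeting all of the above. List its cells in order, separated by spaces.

Moves only go right or down, so the column and row indices never decrease.
Route from A: down to F, 3× right (reaching J), down to N — 5 moves in all.
Check: all required cells visited.

A F H I J N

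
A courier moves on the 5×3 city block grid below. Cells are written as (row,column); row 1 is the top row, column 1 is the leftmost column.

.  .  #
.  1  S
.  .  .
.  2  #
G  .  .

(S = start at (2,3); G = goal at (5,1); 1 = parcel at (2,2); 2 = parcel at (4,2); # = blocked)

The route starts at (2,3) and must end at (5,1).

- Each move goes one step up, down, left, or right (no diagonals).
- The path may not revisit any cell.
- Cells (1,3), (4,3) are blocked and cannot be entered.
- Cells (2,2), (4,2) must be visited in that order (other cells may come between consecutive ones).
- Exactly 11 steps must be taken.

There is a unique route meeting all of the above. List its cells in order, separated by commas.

The waypoints must appear in the order (2,2), (4,2), with no cell reused.
Route from (2,3): down to (3,3), left to (3,2), 2× up (reaching (1,2)), left to (1,1), 3× down (reaching (4,1)), right to (4,2), down to (5,2), left to (5,1) — 11 moves in all.
Check: order respected (1 at step 3, 2 at step 9); 11 moves as required.

(2,3), (3,3), (3,2), (2,2), (1,2), (1,1), (2,1), (3,1), (4,1), (4,2), (5,2), (5,1)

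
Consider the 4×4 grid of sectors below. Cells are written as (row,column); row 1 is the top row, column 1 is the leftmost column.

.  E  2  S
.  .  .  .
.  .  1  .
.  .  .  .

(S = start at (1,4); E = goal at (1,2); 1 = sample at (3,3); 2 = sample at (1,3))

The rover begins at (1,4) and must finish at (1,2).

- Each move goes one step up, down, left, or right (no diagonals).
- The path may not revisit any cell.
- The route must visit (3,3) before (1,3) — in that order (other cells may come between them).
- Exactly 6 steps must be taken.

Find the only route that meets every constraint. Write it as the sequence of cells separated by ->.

(1,4) -> (2,4) -> (3,4) -> (3,3) -> (2,3) -> (1,3) -> (1,2)

The waypoints must appear in the order (3,3), (1,3), with no cell reused.
Route from (1,4): 2× down (reaching (3,4)), left to (3,3), 2× up (reaching (1,3)), left to (1,2) — 6 moves in all.
Check: order respected (1 at step 3, 2 at step 5); 6 moves as required.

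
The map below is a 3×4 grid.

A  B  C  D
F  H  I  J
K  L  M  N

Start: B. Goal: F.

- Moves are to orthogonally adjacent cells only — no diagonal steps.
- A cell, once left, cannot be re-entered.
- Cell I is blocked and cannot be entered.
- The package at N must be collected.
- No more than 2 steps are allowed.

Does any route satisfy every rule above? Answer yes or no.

Even ignoring the no-revisit rule, getting from B to F via N needs at least 4 + 4 = 8 moves (Manhattan distance per leg), which exceeds the 2-move limit.

no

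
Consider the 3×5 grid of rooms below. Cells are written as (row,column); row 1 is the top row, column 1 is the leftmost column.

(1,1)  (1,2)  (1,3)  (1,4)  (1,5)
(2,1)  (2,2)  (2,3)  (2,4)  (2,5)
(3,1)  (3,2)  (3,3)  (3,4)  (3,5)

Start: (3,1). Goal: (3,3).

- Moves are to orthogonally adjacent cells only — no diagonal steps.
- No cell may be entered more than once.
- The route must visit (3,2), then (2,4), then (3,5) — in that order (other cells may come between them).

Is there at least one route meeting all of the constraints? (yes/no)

One route that works: (3,1) → (3,2) → (2,2) → (2,3) → (2,4) → (2,5) → (3,5) → (3,4) → (3,3).

yes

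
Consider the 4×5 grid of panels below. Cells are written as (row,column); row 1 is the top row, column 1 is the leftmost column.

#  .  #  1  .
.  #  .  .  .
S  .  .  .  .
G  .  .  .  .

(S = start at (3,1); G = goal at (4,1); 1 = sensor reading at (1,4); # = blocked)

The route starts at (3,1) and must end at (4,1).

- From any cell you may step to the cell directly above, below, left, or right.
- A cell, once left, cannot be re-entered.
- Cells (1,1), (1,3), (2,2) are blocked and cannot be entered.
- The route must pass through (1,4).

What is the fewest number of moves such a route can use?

Any route passes through (1,4) somewhere between (3,1) and (4,1). Summing Manhattan distances along the two legs ((3,1) → (1,4) → (4,1)) gives a lower bound of 5 + 6 = 11 moves.
The shortest route satisfying every rule uses 13 moves: (3,1) → (3,2) → (3,3) → (2,3) → (2,4) → (1,4) → (1,5) → (2,5) → (3,5) → (4,5) → (4,4) → (4,3) → (4,2) → (4,1).
The no-revisit rule (legs can't share cells) pushes the minimum above the 11-move bound; an exhaustive check rules out every length from 11 to 12, leaving 13 as the minimum.

13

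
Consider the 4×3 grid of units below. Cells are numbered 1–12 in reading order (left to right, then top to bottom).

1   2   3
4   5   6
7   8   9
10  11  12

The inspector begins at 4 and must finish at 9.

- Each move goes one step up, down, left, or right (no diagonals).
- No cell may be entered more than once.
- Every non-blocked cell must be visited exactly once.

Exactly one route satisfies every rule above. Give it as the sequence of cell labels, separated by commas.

4, 1, 2, 3, 6, 5, 8, 7, 10, 11, 12, 9

Need to visit all 12 open cells exactly once, starting at 4 and ending at 9.
Route from 4: up 1 to 1, right 2 to 3, down 1 to 6, left 1 to 5, down 1 to 8, left 1 to 7, down 1 to 10, right 2 to 12, up 1 to 9 — 11 moves in all.
Check: all 12 open cells covered.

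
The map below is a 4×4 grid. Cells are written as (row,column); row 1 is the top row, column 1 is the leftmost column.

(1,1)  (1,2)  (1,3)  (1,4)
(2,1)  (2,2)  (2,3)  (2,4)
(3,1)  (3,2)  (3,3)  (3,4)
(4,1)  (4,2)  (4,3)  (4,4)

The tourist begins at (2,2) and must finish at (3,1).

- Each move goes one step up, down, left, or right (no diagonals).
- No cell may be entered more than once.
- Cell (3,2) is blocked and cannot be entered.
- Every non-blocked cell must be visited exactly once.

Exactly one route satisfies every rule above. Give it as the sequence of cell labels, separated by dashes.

Need to visit all 15 open cells exactly once, starting at (2,2) and ending at (3,1).
Cell (1,1) has only two open neighbours ((2,1) and (1,2)), so the path must pass straight through it: one of those is the cell it's entered from and the other is where it exits.
Route from (2,2): left to (2,1), up to (1,1), 3× right (reaching (1,4)), down to (2,4), left to (2,3), down to (3,3), right to (3,4), down to (4,4), 3× left (reaching (4,1)), up to (3,1) — 14 moves in all.
Check: all 15 open cells covered.

(2,2) - (2,1) - (1,1) - (1,2) - (1,3) - (1,4) - (2,4) - (2,3) - (3,3) - (3,4) - (4,4) - (4,3) - (4,2) - (4,1) - (3,1)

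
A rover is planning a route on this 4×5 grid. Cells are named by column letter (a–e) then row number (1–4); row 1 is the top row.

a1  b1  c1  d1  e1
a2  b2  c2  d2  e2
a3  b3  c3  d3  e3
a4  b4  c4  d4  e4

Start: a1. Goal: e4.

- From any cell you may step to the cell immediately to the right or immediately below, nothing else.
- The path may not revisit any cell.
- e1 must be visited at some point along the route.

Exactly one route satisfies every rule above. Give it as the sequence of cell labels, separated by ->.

a1 -> b1 -> c1 -> d1 -> e1 -> e2 -> e3 -> e4

Moves only go right or down, so the column and row indices never decrease.
Route from a1: right 4 to e1, down 3 to e4 — 7 moves in all.
Check: all required cells visited.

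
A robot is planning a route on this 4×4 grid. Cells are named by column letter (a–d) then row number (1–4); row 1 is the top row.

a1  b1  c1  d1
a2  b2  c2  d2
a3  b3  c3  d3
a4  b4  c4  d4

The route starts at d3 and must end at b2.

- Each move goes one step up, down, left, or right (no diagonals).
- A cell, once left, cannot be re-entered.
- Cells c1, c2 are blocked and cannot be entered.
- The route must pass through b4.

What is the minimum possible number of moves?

5

Any route passes through b4 somewhere between d3 and b2. Summing Manhattan distances along the two legs (d3 → b4 → b2) gives a lower bound of 3 + 2 = 5 moves.
A route of 5 moves achieves this: d3 → d4 → c4 → b4 → b3 → b2.
Since 5 matches the lower bound, it is optimal.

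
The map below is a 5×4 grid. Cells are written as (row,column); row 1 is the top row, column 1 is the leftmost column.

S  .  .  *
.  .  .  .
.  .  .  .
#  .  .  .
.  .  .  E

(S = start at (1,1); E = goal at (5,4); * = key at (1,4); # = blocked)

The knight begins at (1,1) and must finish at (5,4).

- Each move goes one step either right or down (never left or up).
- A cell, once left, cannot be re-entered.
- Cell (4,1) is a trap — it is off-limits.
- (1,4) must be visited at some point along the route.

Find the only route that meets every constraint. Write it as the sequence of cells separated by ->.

Moves only go right or down, so the column and row indices never decrease.
Route from (1,1): right 3 to (1,4), down 4 to (5,4) — 7 moves in all.
Check: all required cells visited.

(1,1) -> (1,2) -> (1,3) -> (1,4) -> (2,4) -> (3,4) -> (4,4) -> (5,4)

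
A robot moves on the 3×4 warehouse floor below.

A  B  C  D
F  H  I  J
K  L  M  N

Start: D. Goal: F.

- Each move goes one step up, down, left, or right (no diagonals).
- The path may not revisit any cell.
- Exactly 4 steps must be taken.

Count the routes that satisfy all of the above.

Need simple routes of exactly 4 moves from D to F (Manhattan distance 4, so 0 moves are spent on a detour and 0 undoing it).
Enumerating: D J I H F | D C I H F | D C B H F | D C B A F.
That gives 4 routes.

4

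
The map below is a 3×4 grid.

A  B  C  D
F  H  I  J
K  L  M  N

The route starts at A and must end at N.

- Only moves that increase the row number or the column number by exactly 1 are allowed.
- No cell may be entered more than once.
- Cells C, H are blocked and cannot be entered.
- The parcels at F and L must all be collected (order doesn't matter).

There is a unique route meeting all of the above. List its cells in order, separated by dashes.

A - F - K - L - M - N

Moves only go right or down, so the column and row indices never decrease.
Route from A: down 2 to K, right 3 to N — 5 moves in all.
Check: all required cells visited.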